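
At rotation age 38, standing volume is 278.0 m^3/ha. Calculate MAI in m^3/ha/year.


Formula: MAI = Total Volume / Stand Age
MAI = 278.0 m^3/ha / 38 years
MAI = 7.32 m^3/ha/year

7.32


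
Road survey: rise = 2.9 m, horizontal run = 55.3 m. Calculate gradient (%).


Formula: Gradient = rise / run * 100
Gradient = 2.9 / 55.3 * 100 = 5.2%

5.2


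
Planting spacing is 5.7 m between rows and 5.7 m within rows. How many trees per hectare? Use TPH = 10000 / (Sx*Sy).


Formula: TPH = 10000 m^2/ha / (spacing_x * spacing_y)
Area per tree = 5.7 m * 5.7 m = 32.49 m^2
TPH = 10000 / 32.49 = 308 trees/ha

308


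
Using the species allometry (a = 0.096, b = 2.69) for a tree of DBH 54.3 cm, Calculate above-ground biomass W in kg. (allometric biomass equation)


Formula: W = a * DBH^b  (allometric power law)
DBH^b = 54.3^2.69 = 46409.9971
W = 0.096 * 46409.9971 = 4455.4 kg

4455.4


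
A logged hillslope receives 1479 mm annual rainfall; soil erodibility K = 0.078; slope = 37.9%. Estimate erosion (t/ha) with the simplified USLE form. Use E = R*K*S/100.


Formula: E = R * K * S / 100  (simplified USLE)
R * K = 1479 * 0.078 = 115.362
E = 115.362 * 37.9 / 100 = 43.72 t/ha

43.72


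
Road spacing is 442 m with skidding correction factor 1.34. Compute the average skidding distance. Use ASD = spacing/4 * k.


Formula: ASD = (spacing / 4) * correction
Uncorrected distance = spacing / 4 = 442 / 4 = 110.5 m
ASD = 110.5 * 1.34 = 148 m

148


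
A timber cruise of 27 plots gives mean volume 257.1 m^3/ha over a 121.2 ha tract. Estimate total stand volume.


Formula: Total Volume = Mean Volume per ha * Total Area
Total Volume = 257.1 m^3/ha * 121.2 ha
Total Volume = 31161 m^3

31161


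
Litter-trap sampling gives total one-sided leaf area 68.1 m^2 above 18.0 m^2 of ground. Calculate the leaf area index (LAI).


Formula: LAI = total leaf area / ground area  (dimensionless)
LAI = 68.1 m^2 / 18.0 m^2
LAI = 3.78

3.78


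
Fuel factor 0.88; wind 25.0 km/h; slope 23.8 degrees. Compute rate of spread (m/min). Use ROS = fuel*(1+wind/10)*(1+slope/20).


Formula: ROS = fuel * (1 + wind/10) * (1 + slope/20)
Wind factor = 1 + 25.0/10 = 3.5
Slope factor = 1 + 23.8/20 = 2.19
ROS = 0.88 * 3.5 * 2.19 = 6.75 m/min

6.75


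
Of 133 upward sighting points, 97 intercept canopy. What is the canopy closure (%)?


Formula: Canopy closure = covered points / total points * 100
Closure = 97 / 133 * 100
Closure = 0.7293 * 100 = 72.9%

72.9


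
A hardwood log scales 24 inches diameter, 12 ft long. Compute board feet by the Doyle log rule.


Doyle: BF = (D - 4)^2 * L / 16
Adjusted diameter = 24 - 4 = 20 in
(D-4)^2 = 20^2 = 400
BF = 400 * 12 / 16 = 300 BF

300


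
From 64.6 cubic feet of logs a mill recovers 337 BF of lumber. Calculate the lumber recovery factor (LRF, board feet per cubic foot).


Formula: LRF = Lumber Output (BF) / Log Input (ft^3)
LRF = 337 BF / 64.6 ft^3
LRF = 5.22 BF/ft^3

5.22


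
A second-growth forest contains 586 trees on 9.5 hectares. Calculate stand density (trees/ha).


Formula: Stand Density = N_trees / Area_ha
Density = 586 trees / 9.5 ha
Density = 62 trees/ha

62


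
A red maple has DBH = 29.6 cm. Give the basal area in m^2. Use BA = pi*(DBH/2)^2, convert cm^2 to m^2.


Formula: BA = pi * (DBH/2)^2 / 10000  (cm^2 to m^2)
Radius = DBH/2 = 29.6/2 = 14.8 cm
BA = pi * 14.8^2 / 10000
   = 688.1345 cm^2 / 10000
   = 0.0688 m^2

0.0688


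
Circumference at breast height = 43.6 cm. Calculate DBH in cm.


Formula: DBH = C / pi
DBH = 43.6 / pi
pi = 3.14159...
DBH = 13.9 cm

13.9


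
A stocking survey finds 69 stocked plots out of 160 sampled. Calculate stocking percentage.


Formula: Stocking % = stocked plots / total plots * 100
Stocking = 69 / 160 * 100
Stocking = 0.4313 * 100 = 43.1%

43.1


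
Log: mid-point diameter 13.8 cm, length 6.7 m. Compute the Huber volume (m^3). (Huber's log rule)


Huber: V = Am * L,  Am = pi*(Dm/200)^2
Am = pi*(13.8/200)^2 = 0.014957 m^2
V = 0.014957*6.7 = 0.1002 m^3

0.1002


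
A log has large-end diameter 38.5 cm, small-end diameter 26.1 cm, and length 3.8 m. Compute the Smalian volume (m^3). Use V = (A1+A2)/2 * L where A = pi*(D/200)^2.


Smalian: V = (A1 + A2)/2 * L,  A = pi*(D/200)^2
A1 = pi*(38.5/200)^2 = 0.116416 m^2
A2 = pi*(26.1/200)^2 = 0.053502 m^2
V = (0.116416+0.053502)/2*3.8 = 0.3228 m^3

0.3228


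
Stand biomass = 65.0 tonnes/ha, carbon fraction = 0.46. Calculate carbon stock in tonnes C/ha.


Formula: Carbon Stock = Biomass * Carbon Fraction
C = 65.0 t/ha * 0.46
C = 29.9 t C/ha

29.9


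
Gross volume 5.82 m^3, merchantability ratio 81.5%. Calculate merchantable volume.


Formula: MV = V_total * (merchantable_pct / 100)
Merchantable fraction = 81.5% / 100 = 0.815
MV = 5.82 m^3 * 0.815 = 4.743 m^3

4.743


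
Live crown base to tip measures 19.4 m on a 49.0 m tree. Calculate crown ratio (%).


Formula: Crown Ratio = (Crown Length / Total Height) * 100
CR = (19.4 m / 49.0 m) * 100
CR = 0.3959 * 100 = 39.6%

39.6


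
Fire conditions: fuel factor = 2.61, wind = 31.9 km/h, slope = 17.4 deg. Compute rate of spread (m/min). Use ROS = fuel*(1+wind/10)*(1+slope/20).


Formula: ROS = fuel * (1 + wind/10) * (1 + slope/20)
Wind factor = 1 + 31.9/10 = 4.19
Slope factor = 1 + 17.4/20 = 1.87
ROS = 2.61 * 4.19 * 1.87 = 20.45 m/min

20.45


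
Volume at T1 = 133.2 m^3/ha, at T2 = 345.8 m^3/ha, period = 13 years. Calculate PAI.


Formula: PAI = (V_T2 - V_T1) / (T2 - T1)
Volume increment = 345.8 - 133.2 = 212.6 m^3/ha
PAI = 212.6 / 13 = 16.35 m^3/ha/year

16.35


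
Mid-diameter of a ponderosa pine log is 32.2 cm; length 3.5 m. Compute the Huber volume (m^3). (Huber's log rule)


Huber: V = Am * L,  Am = pi*(Dm/200)^2
Am = pi*(32.2/200)^2 = 0.081433 m^2
V = 0.081433*3.5 = 0.285 m^3

0.285


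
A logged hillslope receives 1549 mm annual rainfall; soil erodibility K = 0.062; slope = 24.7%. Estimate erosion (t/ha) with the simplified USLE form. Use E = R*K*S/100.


Formula: E = R * K * S / 100  (simplified USLE)
R * K = 1549 * 0.062 = 96.038
E = 96.038 * 24.7 / 100 = 23.72 t/ha

23.72


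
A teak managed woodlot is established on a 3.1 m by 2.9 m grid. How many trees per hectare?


Formula: TPH = 10000 m^2/ha / (spacing_x * spacing_y)
Area per tree = 3.1 m * 2.9 m = 8.99 m^2
TPH = 10000 / 8.99 = 1112 trees/ha

1112


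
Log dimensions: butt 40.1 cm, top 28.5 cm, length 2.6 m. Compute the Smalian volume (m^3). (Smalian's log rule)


Smalian: V = (A1 + A2)/2 * L,  A = pi*(D/200)^2
A1 = pi*(40.1/200)^2 = 0.126293 m^2
A2 = pi*(28.5/200)^2 = 0.063794 m^2
V = (0.126293+0.063794)/2*2.6 = 0.2471 m^3

0.2471


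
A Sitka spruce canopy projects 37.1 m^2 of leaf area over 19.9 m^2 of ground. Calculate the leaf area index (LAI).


Formula: LAI = total leaf area / ground area  (dimensionless)
LAI = 37.1 m^2 / 19.9 m^2
LAI = 1.86

1.86


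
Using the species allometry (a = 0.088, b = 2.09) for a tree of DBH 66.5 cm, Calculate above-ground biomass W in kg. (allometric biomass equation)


Formula: W = a * DBH^b  (allometric power law)
DBH^b = 66.5^2.09 = 6452.0428
W = 0.088 * 6452.0428 = 567.8 kg

567.8


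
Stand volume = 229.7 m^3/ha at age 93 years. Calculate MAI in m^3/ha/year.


Formula: MAI = Total Volume / Stand Age
MAI = 229.7 m^3/ha / 93 years
MAI = 2.47 m^3/ha/year

2.47


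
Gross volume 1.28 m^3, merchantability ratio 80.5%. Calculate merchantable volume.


Formula: MV = V_total * (merchantable_pct / 100)
Merchantable fraction = 80.5% / 100 = 0.805
MV = 1.28 m^3 * 0.805 = 1.03 m^3

1.03


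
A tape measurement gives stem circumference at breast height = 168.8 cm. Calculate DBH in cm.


Formula: DBH = C / pi
DBH = 168.8 / pi
pi = 3.14159...
DBH = 53.7 cm

53.7


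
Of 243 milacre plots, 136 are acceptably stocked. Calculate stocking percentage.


Formula: Stocking % = stocked plots / total plots * 100
Stocking = 136 / 243 * 100
Stocking = 0.5597 * 100 = 56.0%

56.0


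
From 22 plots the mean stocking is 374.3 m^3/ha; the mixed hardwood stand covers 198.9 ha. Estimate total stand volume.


Formula: Total Volume = Mean Volume per ha * Total Area
Total Volume = 374.3 m^3/ha * 198.9 ha
Total Volume = 74448 m^3

74448


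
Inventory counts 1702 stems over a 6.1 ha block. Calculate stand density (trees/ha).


Formula: Stand Density = N_trees / Area_ha
Density = 1702 trees / 6.1 ha
Density = 279 trees/ha

279


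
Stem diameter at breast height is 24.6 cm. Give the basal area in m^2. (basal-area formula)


Formula: BA = pi * (DBH/2)^2 / 10000  (cm^2 to m^2)
Radius = DBH/2 = 24.6/2 = 12.3 cm
BA = pi * 12.3^2 / 10000
   = 475.2916 cm^2 / 10000
   = 0.0475 m^2

0.0475


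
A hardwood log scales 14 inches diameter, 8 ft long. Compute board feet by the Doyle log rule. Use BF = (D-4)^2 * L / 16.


Doyle: BF = (D - 4)^2 * L / 16
Adjusted diameter = 14 - 4 = 10 in
(D-4)^2 = 10^2 = 100
BF = 100 * 8 / 16 = 50 BF

50


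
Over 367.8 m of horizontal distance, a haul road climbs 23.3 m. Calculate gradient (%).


Formula: Gradient = rise / run * 100
Gradient = 23.3 / 367.8 * 100 = 6.3%

6.3


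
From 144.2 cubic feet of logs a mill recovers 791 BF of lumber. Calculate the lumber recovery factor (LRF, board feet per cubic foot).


Formula: LRF = Lumber Output (BF) / Log Input (ft^3)
LRF = 791 BF / 144.2 ft^3
LRF = 5.49 BF/ft^3

5.49


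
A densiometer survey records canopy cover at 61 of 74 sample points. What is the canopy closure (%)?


Formula: Canopy closure = covered points / total points * 100
Closure = 61 / 74 * 100
Closure = 0.8243 * 100 = 82.4%

82.4


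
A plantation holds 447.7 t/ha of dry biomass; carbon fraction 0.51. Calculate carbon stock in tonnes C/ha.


Formula: Carbon Stock = Biomass * Carbon Fraction
C = 447.7 t/ha * 0.51
C = 228.3 t C/ha

228.3


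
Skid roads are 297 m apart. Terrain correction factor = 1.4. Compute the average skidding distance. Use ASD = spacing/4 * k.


Formula: ASD = (spacing / 4) * correction
Uncorrected distance = spacing / 4 = 297 / 4 = 74.25 m
ASD = 74.25 * 1.4 = 104 m

104


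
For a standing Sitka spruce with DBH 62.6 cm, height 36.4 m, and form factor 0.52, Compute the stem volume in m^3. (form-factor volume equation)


Formula: V = pi * (DBH/200)^2 * H * ff
Radius = DBH/200 = 62.6/200 = 0.313 m
Radius^2 = 0.313^2 = 0.097969 m^2
V = pi * 0.097969 * 36.4 * 0.52
V = 5.826 m^3

5.826


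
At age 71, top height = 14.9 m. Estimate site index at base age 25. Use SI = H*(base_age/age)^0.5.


Formula: SI = H_dom * (base_age / age)^0.5
Age ratio = 25 / 71 = 0.35211
sqrt(age_ratio) = 0.59339
SI = 14.9 * 0.59339 = 8.8 m

8.8


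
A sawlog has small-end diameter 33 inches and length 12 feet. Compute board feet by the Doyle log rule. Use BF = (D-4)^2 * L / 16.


Doyle: BF = (D - 4)^2 * L / 16
Adjusted diameter = 33 - 4 = 29 in
(D-4)^2 = 29^2 = 841
BF = 841 * 12 / 16 = 631 BF

631


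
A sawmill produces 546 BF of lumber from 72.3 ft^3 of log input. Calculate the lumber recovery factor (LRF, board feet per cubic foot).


Formula: LRF = Lumber Output (BF) / Log Input (ft^3)
LRF = 546 BF / 72.3 ft^3
LRF = 7.55 BF/ft^3

7.55


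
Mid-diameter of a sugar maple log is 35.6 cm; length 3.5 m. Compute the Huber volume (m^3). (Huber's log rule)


Huber: V = Am * L,  Am = pi*(Dm/200)^2
Am = pi*(35.6/200)^2 = 0.099538 m^2
V = 0.099538*3.5 = 0.3484 m^3

0.3484


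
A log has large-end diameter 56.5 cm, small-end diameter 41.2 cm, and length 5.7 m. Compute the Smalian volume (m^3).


Smalian: V = (A1 + A2)/2 * L,  A = pi*(D/200)^2
A1 = pi*(56.5/200)^2 = 0.250719 m^2
A2 = pi*(41.2/200)^2 = 0.133317 m^2
V = (0.250719+0.133317)/2*5.7 = 1.0945 m^3

1.0945


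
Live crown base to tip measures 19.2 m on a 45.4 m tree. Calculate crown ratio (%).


Formula: Crown Ratio = (Crown Length / Total Height) * 100
CR = (19.2 m / 45.4 m) * 100
CR = 0.4229 * 100 = 42.3%

42.3


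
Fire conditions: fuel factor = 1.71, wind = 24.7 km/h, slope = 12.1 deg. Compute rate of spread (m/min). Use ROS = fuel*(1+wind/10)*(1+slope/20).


Formula: ROS = fuel * (1 + wind/10) * (1 + slope/20)
Wind factor = 1 + 24.7/10 = 3.47
Slope factor = 1 + 12.1/20 = 1.605
ROS = 1.71 * 3.47 * 1.605 = 9.52 m/min

9.52


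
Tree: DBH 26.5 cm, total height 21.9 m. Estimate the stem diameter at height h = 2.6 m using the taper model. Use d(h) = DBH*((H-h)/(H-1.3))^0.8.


Taper: d(h) = DBH * ((H - h) / (H - 1.3))^0.8
Numerator = H - h = 21.9 - 2.6 = 19.3 m
Denominator = H - 1.3 = 21.9 - 1.3 = 20.6 m
Ratio = 19.3 / 20.6 = 0.93689
d = 26.5 * 0.93689^0.8 = 25.2 cm

25.2


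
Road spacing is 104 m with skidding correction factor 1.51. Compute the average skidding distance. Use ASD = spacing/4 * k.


Formula: ASD = (spacing / 4) * correction
Uncorrected distance = spacing / 4 = 104 / 4 = 26 m
ASD = 26 * 1.51 = 39 m

39


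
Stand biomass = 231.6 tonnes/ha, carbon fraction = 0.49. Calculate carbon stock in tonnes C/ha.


Formula: Carbon Stock = Biomass * Carbon Fraction
C = 231.6 t/ha * 0.49
C = 113.5 t C/ha

113.5


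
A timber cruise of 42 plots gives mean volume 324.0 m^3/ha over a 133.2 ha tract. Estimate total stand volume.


Formula: Total Volume = Mean Volume per ha * Total Area
Total Volume = 324.0 m^3/ha * 133.2 ha
Total Volume = 43157 m^3

43157


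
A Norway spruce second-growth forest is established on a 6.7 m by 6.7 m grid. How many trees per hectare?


Formula: TPH = 10000 m^2/ha / (spacing_x * spacing_y)
Area per tree = 6.7 m * 6.7 m = 44.89 m^2
TPH = 10000 / 44.89 = 223 trees/ha

223


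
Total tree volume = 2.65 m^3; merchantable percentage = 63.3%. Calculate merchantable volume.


Formula: MV = V_total * (merchantable_pct / 100)
Merchantable fraction = 63.3% / 100 = 0.633
MV = 2.65 m^3 * 0.633 = 1.677 m^3

1.677


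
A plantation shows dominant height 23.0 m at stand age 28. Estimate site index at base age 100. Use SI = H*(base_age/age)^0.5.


Formula: SI = H_dom * (base_age / age)^0.5
Age ratio = 100 / 28 = 3.57143
sqrt(age_ratio) = 1.88982
SI = 23.0 * 1.88982 = 43.5 m

43.5


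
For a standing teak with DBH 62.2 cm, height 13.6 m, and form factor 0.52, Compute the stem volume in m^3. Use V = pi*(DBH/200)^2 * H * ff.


Formula: V = pi * (DBH/200)^2 * H * ff
Radius = DBH/200 = 62.2/200 = 0.311 m
Radius^2 = 0.311^2 = 0.096721 m^2
V = pi * 0.096721 * 13.6 * 0.52
V = 2.149 m^3

2.149


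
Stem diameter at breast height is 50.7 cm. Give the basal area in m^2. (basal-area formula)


Formula: BA = pi * (DBH/2)^2 / 10000  (cm^2 to m^2)
Radius = DBH/2 = 50.7/2 = 25.35 cm
BA = pi * 25.35^2 / 10000
   = 2018.8581 cm^2 / 10000
   = 0.2019 m^2

0.2019


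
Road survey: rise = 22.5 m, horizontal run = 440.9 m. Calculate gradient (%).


Formula: Gradient = rise / run * 100
Gradient = 22.5 / 440.9 * 100 = 5.1%

5.1


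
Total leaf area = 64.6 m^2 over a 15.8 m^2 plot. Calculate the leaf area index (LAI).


Formula: LAI = total leaf area / ground area  (dimensionless)
LAI = 64.6 m^2 / 15.8 m^2
LAI = 4.09

4.09


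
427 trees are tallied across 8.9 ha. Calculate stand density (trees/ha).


Formula: Stand Density = N_trees / Area_ha
Density = 427 trees / 8.9 ha
Density = 48 trees/ha

48


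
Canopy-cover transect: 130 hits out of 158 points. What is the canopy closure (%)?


Formula: Canopy closure = covered points / total points * 100
Closure = 130 / 158 * 100
Closure = 0.8228 * 100 = 82.3%

82.3


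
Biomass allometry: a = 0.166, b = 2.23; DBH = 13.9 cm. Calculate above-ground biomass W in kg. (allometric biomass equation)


Formula: W = a * DBH^b  (allometric power law)
DBH^b = 13.9^2.23 = 353.9346
W = 0.166 * 353.9346 = 58.8 kg

58.8


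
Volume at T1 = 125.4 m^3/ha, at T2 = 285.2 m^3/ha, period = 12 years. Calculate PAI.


Formula: PAI = (V_T2 - V_T1) / (T2 - T1)
Volume increment = 285.2 - 125.4 = 159.8 m^3/ha
PAI = 159.8 / 12 = 13.32 m^3/ha/year

13.32


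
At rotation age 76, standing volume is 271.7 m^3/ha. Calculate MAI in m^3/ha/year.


Formula: MAI = Total Volume / Stand Age
MAI = 271.7 m^3/ha / 76 years
MAI = 3.58 m^3/ha/year

3.58


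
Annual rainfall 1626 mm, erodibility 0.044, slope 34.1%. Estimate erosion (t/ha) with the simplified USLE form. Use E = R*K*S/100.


Formula: E = R * K * S / 100  (simplified USLE)
R * K = 1626 * 0.044 = 71.544
E = 71.544 * 34.1 / 100 = 24.4 t/ha

24.4


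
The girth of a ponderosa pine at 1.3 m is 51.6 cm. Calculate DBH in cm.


Formula: DBH = C / pi
DBH = 51.6 / pi
pi = 3.14159...
DBH = 16.4 cm

16.4


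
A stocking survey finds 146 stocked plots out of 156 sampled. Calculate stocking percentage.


Formula: Stocking % = stocked plots / total plots * 100
Stocking = 146 / 156 * 100
Stocking = 0.9359 * 100 = 93.6%

93.6


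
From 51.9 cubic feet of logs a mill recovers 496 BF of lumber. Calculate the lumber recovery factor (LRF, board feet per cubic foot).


Formula: LRF = Lumber Output (BF) / Log Input (ft^3)
LRF = 496 BF / 51.9 ft^3
LRF = 9.56 BF/ft^3

9.56


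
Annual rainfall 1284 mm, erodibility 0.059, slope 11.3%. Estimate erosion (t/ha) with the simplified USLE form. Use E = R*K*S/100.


Formula: E = R * K * S / 100  (simplified USLE)
R * K = 1284 * 0.059 = 75.756
E = 75.756 * 11.3 / 100 = 8.56 t/ha

8.56


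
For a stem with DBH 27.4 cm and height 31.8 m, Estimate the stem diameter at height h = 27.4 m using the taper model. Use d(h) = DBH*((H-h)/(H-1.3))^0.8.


Taper: d(h) = DBH * ((H - h) / (H - 1.3))^0.8
Numerator = H - h = 31.8 - 27.4 = 4.4 m
Denominator = H - 1.3 = 31.8 - 1.3 = 30.5 m
Ratio = 4.4 / 30.5 = 0.14426
d = 27.4 * 0.14426^0.8 = 5.8 cm

5.8


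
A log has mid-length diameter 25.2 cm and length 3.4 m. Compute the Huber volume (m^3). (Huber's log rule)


Huber: V = Am * L,  Am = pi*(Dm/200)^2
Am = pi*(25.2/200)^2 = 0.049876 m^2
V = 0.049876*3.4 = 0.1696 m^3

0.1696


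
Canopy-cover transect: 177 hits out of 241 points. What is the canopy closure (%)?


Formula: Canopy closure = covered points / total points * 100
Closure = 177 / 241 * 100
Closure = 0.7344 * 100 = 73.4%

73.4


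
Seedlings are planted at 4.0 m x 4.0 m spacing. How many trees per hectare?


Formula: TPH = 10000 m^2/ha / (spacing_x * spacing_y)
Area per tree = 4.0 m * 4.0 m = 16.0 m^2
TPH = 10000 / 16.0 = 625 trees/ha

625


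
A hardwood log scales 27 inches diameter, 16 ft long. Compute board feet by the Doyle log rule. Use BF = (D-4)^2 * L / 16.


Doyle: BF = (D - 4)^2 * L / 16
Adjusted diameter = 27 - 4 = 23 in
(D-4)^2 = 23^2 = 529
BF = 529 * 16 / 16 = 529 BF

529


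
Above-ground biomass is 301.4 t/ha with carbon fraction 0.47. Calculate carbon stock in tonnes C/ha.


Formula: Carbon Stock = Biomass * Carbon Fraction
C = 301.4 t/ha * 0.47
C = 141.7 t C/ha

141.7


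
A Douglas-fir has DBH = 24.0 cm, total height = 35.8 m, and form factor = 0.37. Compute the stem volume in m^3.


Formula: V = pi * (DBH/200)^2 * H * ff
Radius = DBH/200 = 24.0/200 = 0.12 m
Radius^2 = 0.12^2 = 0.0144 m^2
V = pi * 0.0144 * 35.8 * 0.37
V = 0.599 m^3

0.599


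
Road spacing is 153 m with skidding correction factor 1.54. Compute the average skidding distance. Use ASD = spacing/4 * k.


Formula: ASD = (spacing / 4) * correction
Uncorrected distance = spacing / 4 = 153 / 4 = 38.25 m
ASD = 38.25 * 1.54 = 59 m

59


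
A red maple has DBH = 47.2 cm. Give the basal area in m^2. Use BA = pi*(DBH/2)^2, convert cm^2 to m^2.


Formula: BA = pi * (DBH/2)^2 / 10000  (cm^2 to m^2)
Radius = DBH/2 = 47.2/2 = 23.6 cm
BA = pi * 23.6^2 / 10000
   = 1749.7414 cm^2 / 10000
   = 0.175 m^2

0.175


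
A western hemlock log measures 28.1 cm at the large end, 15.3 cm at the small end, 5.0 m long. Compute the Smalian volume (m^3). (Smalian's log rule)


Smalian: V = (A1 + A2)/2 * L,  A = pi*(D/200)^2
A1 = pi*(28.1/200)^2 = 0.062016 m^2
A2 = pi*(15.3/200)^2 = 0.018385 m^2
V = (0.062016+0.018385)/2*5.0 = 0.201 m^3

0.201


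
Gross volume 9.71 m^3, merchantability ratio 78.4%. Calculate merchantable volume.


Formula: MV = V_total * (merchantable_pct / 100)
Merchantable fraction = 78.4% / 100 = 0.784
MV = 9.71 m^3 * 0.784 = 7.613 m^3

7.613


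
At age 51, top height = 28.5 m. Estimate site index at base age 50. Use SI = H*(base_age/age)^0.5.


Formula: SI = H_dom * (base_age / age)^0.5
Age ratio = 50 / 51 = 0.98039
sqrt(age_ratio) = 0.99015
SI = 28.5 * 0.99015 = 28.2 m

28.2


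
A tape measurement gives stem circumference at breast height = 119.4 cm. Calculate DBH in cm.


Formula: DBH = C / pi
DBH = 119.4 / pi
pi = 3.14159...
DBH = 38.0 cm

38.0


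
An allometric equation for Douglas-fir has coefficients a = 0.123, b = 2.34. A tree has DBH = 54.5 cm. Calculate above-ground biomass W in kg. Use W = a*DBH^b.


Formula: W = a * DBH^b  (allometric power law)
DBH^b = 54.5^2.34 = 11565.5906
W = 0.123 * 11565.5906 = 1422.6 kg

1422.6


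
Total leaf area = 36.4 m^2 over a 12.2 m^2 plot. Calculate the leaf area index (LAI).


Formula: LAI = total leaf area / ground area  (dimensionless)
LAI = 36.4 m^2 / 12.2 m^2
LAI = 2.98

2.98


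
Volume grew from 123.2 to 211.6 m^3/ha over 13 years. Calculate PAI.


Formula: PAI = (V_T2 - V_T1) / (T2 - T1)
Volume increment = 211.6 - 123.2 = 88.4 m^3/ha
PAI = 88.4 / 13 = 6.8 m^3/ha/year

6.8


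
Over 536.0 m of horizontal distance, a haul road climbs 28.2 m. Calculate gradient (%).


Formula: Gradient = rise / run * 100
Gradient = 28.2 / 536.0 * 100 = 5.3%

5.3


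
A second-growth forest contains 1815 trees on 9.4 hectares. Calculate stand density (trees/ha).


Formula: Stand Density = N_trees / Area_ha
Density = 1815 trees / 9.4 ha
Density = 193 trees/ha

193


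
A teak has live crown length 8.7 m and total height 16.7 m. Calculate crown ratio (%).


Formula: Crown Ratio = (Crown Length / Total Height) * 100
CR = (8.7 m / 16.7 m) * 100
CR = 0.521 * 100 = 52.1%

52.1


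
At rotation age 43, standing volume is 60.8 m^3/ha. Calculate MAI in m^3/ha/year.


Formula: MAI = Total Volume / Stand Age
MAI = 60.8 m^3/ha / 43 years
MAI = 1.41 m^3/ha/year

1.41


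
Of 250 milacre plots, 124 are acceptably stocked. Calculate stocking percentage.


Formula: Stocking % = stocked plots / total plots * 100
Stocking = 124 / 250 * 100
Stocking = 0.496 * 100 = 49.6%

49.6


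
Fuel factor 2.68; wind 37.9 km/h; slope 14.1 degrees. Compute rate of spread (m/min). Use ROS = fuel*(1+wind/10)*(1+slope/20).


Formula: ROS = fuel * (1 + wind/10) * (1 + slope/20)
Wind factor = 1 + 37.9/10 = 4.79
Slope factor = 1 + 14.1/20 = 1.705
ROS = 2.68 * 4.79 * 1.705 = 21.89 m/min

21.89


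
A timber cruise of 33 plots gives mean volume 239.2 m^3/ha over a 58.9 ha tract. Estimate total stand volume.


Formula: Total Volume = Mean Volume per ha * Total Area
Total Volume = 239.2 m^3/ha * 58.9 ha
Total Volume = 14089 m^3

14089


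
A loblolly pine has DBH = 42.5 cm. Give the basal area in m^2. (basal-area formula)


Formula: BA = pi * (DBH/2)^2 / 10000  (cm^2 to m^2)
Radius = DBH/2 = 42.5/2 = 21.25 cm
BA = pi * 21.25^2 / 10000
   = 1418.6254 cm^2 / 10000
   = 0.1419 m^2

0.1419


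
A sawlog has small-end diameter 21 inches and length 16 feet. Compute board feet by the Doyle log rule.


Doyle: BF = (D - 4)^2 * L / 16
Adjusted diameter = 21 - 4 = 17 in
(D-4)^2 = 17^2 = 289
BF = 289 * 16 / 16 = 289 BF

289


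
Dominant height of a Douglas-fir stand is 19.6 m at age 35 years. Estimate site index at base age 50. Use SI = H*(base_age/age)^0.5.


Formula: SI = H_dom * (base_age / age)^0.5
Age ratio = 50 / 35 = 1.42857
sqrt(age_ratio) = 1.19523
SI = 19.6 * 1.19523 = 23.4 m

23.4


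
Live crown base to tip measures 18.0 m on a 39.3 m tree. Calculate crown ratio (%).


Formula: Crown Ratio = (Crown Length / Total Height) * 100
CR = (18.0 m / 39.3 m) * 100
CR = 0.458 * 100 = 45.8%

45.8


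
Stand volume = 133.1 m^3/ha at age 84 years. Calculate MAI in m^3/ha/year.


Formula: MAI = Total Volume / Stand Age
MAI = 133.1 m^3/ha / 84 years
MAI = 1.58 m^3/ha/year

1.58


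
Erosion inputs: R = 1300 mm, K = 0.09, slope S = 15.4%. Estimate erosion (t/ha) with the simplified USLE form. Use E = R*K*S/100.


Formula: E = R * K * S / 100  (simplified USLE)
R * K = 1300 * 0.09 = 117.0
E = 117.0 * 15.4 / 100 = 18.02 t/ha

18.02


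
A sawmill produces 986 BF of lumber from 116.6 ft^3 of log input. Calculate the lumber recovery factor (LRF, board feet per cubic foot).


Formula: LRF = Lumber Output (BF) / Log Input (ft^3)
LRF = 986 BF / 116.6 ft^3
LRF = 8.46 BF/ft^3

8.46


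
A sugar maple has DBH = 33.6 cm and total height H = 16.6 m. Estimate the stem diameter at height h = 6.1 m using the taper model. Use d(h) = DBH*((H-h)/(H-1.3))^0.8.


Taper: d(h) = DBH * ((H - h) / (H - 1.3))^0.8
Numerator = H - h = 16.6 - 6.1 = 10.5 m
Denominator = H - 1.3 = 16.6 - 1.3 = 15.3 m
Ratio = 10.5 / 15.3 = 0.68627
d = 33.6 * 0.68627^0.8 = 24.9 cm

24.9


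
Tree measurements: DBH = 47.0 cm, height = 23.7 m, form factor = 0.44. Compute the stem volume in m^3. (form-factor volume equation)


Formula: V = pi * (DBH/200)^2 * H * ff
Radius = DBH/200 = 47.0/200 = 0.235 m
Radius^2 = 0.235^2 = 0.055225 m^2
V = pi * 0.055225 * 23.7 * 0.44
V = 1.809 m^3

1.809


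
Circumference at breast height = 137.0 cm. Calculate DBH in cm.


Formula: DBH = C / pi
DBH = 137.0 / pi
pi = 3.14159...
DBH = 43.6 cm

43.6


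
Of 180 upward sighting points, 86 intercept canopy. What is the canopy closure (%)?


Formula: Canopy closure = covered points / total points * 100
Closure = 86 / 180 * 100
Closure = 0.4778 * 100 = 47.8%

47.8


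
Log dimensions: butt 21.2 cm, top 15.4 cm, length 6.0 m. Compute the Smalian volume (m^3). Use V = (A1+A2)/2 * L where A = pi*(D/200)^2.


Smalian: V = (A1 + A2)/2 * L,  A = pi*(D/200)^2
A1 = pi*(21.2/200)^2 = 0.035299 m^2
A2 = pi*(15.4/200)^2 = 0.018627 m^2
V = (0.035299+0.018627)/2*6.0 = 0.1618 m^3

0.1618


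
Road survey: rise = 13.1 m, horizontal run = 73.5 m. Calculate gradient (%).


Formula: Gradient = rise / run * 100
Gradient = 13.1 / 73.5 * 100 = 17.8%

17.8


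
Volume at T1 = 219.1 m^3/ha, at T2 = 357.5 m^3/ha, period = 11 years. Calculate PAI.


Formula: PAI = (V_T2 - V_T1) / (T2 - T1)
Volume increment = 357.5 - 219.1 = 138.4 m^3/ha
PAI = 138.4 / 11 = 12.58 m^3/ha/year

12.58


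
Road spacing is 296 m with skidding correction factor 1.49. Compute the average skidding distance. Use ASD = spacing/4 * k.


Formula: ASD = (spacing / 4) * correction
Uncorrected distance = spacing / 4 = 296 / 4 = 74 m
ASD = 74 * 1.49 = 110 m

110


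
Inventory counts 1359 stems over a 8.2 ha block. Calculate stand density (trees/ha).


Formula: Stand Density = N_trees / Area_ha
Density = 1359 trees / 8.2 ha
Density = 166 trees/ha

166


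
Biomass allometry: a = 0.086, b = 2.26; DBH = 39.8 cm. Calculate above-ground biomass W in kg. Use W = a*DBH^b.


Formula: W = a * DBH^b  (allometric power law)
DBH^b = 39.8^2.26 = 4127.9625
W = 0.086 * 4127.9625 = 355.0 kg

355.0


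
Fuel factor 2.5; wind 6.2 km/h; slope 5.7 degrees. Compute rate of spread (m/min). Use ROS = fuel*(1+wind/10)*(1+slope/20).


Formula: ROS = fuel * (1 + wind/10) * (1 + slope/20)
Wind factor = 1 + 6.2/10 = 1.62
Slope factor = 1 + 5.7/20 = 1.285
ROS = 2.5 * 1.62 * 1.285 = 5.2 m/min

5.2


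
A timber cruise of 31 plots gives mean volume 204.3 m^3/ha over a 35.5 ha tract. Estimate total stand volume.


Formula: Total Volume = Mean Volume per ha * Total Area
Total Volume = 204.3 m^3/ha * 35.5 ha
Total Volume = 7253 m^3

7253


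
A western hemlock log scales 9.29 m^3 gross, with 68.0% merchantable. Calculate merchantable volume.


Formula: MV = V_total * (merchantable_pct / 100)
Merchantable fraction = 68.0% / 100 = 0.68
MV = 9.29 m^3 * 0.68 = 6.317 m^3

6.317


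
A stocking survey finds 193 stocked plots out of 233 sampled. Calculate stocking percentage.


Formula: Stocking % = stocked plots / total plots * 100
Stocking = 193 / 233 * 100
Stocking = 0.8283 * 100 = 82.8%

82.8


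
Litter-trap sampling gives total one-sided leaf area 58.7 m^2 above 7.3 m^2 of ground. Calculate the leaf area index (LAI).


Formula: LAI = total leaf area / ground area  (dimensionless)
LAI = 58.7 m^2 / 7.3 m^2
LAI = 8.04

8.04


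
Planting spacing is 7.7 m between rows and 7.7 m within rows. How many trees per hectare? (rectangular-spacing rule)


Formula: TPH = 10000 m^2/ha / (spacing_x * spacing_y)
Area per tree = 7.7 m * 7.7 m = 59.29 m^2
TPH = 10000 / 59.29 = 169 trees/ha

169


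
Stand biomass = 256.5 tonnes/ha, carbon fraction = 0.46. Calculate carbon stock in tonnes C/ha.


Formula: Carbon Stock = Biomass * Carbon Fraction
C = 256.5 t/ha * 0.46
C = 118.0 t C/ha

118.0


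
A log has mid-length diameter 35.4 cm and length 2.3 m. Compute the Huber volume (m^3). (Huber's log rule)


Huber: V = Am * L,  Am = pi*(Dm/200)^2
Am = pi*(35.4/200)^2 = 0.098423 m^2
V = 0.098423*2.3 = 0.2264 m^3

0.2264


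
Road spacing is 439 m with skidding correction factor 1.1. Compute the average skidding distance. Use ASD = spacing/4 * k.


Formula: ASD = (spacing / 4) * correction
Uncorrected distance = spacing / 4 = 439 / 4 = 109.75 m
ASD = 109.75 * 1.1 = 121 m

121


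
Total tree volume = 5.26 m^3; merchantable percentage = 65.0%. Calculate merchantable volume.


Formula: MV = V_total * (merchantable_pct / 100)
Merchantable fraction = 65.0% / 100 = 0.65
MV = 5.26 m^3 * 0.65 = 3.419 m^3

3.419


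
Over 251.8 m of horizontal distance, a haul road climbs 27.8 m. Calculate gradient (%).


Formula: Gradient = rise / run * 100
Gradient = 27.8 / 251.8 * 100 = 11.0%

11.0


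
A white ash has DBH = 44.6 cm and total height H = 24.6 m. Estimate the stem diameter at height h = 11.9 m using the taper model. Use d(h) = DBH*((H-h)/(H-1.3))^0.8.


Taper: d(h) = DBH * ((H - h) / (H - 1.3))^0.8
Numerator = H - h = 24.6 - 11.9 = 12.7 m
Denominator = H - 1.3 = 24.6 - 1.3 = 23.3 m
Ratio = 12.7 / 23.3 = 0.54506
d = 44.6 * 0.54506^0.8 = 27.4 cm

27.4


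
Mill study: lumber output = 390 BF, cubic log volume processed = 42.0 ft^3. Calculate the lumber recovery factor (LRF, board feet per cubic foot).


Formula: LRF = Lumber Output (BF) / Log Input (ft^3)
LRF = 390 BF / 42.0 ft^3
LRF = 9.29 BF/ft^3

9.29


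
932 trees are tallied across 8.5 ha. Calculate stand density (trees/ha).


Formula: Stand Density = N_trees / Area_ha
Density = 932 trees / 8.5 ha
Density = 110 trees/ha

110


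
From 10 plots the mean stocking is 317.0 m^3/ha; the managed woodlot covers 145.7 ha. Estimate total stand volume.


Formula: Total Volume = Mean Volume per ha * Total Area
Total Volume = 317.0 m^3/ha * 145.7 ha
Total Volume = 46187 m^3

46187


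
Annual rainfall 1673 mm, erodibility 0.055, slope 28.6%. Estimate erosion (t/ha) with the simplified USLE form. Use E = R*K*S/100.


Formula: E = R * K * S / 100  (simplified USLE)
R * K = 1673 * 0.055 = 92.015
E = 92.015 * 28.6 / 100 = 26.32 t/ha

26.32


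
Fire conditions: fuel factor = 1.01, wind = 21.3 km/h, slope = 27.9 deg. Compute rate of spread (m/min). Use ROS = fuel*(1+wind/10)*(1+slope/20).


Formula: ROS = fuel * (1 + wind/10) * (1 + slope/20)
Wind factor = 1 + 21.3/10 = 3.13
Slope factor = 1 + 27.9/20 = 2.395
ROS = 1.01 * 3.13 * 2.395 = 7.57 m/min

7.57


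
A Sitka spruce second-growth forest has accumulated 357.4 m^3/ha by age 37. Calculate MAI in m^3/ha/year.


Formula: MAI = Total Volume / Stand Age
MAI = 357.4 m^3/ha / 37 years
MAI = 9.66 m^3/ha/year

9.66


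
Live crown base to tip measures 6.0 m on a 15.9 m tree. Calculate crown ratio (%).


Formula: Crown Ratio = (Crown Length / Total Height) * 100
CR = (6.0 m / 15.9 m) * 100
CR = 0.3774 * 100 = 37.7%

37.7


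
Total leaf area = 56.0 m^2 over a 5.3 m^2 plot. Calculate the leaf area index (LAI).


Formula: LAI = total leaf area / ground area  (dimensionless)
LAI = 56.0 m^2 / 5.3 m^2
LAI = 10.57

10.57


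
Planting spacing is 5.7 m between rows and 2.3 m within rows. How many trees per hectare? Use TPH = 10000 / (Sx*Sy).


Formula: TPH = 10000 m^2/ha / (spacing_x * spacing_y)
Area per tree = 5.7 m * 2.3 m = 13.11 m^2
TPH = 10000 / 13.11 = 763 trees/ha

763


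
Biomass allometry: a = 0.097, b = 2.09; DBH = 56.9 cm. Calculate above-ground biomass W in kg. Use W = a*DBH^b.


Formula: W = a * DBH^b  (allometric power law)
DBH^b = 56.9^2.09 = 4657.8408
W = 0.097 * 4657.8408 = 451.8 kg

451.8


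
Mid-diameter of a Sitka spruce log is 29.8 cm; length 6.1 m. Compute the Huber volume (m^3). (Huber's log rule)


Huber: V = Am * L,  Am = pi*(Dm/200)^2
Am = pi*(29.8/200)^2 = 0.069746 m^2
V = 0.069746*6.1 = 0.4255 m^3

0.4255


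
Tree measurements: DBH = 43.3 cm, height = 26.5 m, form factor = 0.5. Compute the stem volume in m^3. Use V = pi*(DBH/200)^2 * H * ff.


Formula: V = pi * (DBH/200)^2 * H * ff
Radius = DBH/200 = 43.3/200 = 0.2165 m
Radius^2 = 0.2165^2 = 0.04687225 m^2
V = pi * 0.04687225 * 26.5 * 0.5
V = 1.951 m^3

1.951


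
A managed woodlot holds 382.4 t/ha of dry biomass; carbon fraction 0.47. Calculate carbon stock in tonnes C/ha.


Formula: Carbon Stock = Biomass * Carbon Fraction
C = 382.4 t/ha * 0.47
C = 179.7 t C/ha

179.7


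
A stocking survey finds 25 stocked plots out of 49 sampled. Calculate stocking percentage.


Formula: Stocking % = stocked plots / total plots * 100
Stocking = 25 / 49 * 100
Stocking = 0.5102 * 100 = 51.0%

51.0


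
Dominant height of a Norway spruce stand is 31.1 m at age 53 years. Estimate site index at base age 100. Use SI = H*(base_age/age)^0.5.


Formula: SI = H_dom * (base_age / age)^0.5
Age ratio = 100 / 53 = 1.88679
sqrt(age_ratio) = 1.37361
SI = 31.1 * 1.37361 = 42.7 m

42.7


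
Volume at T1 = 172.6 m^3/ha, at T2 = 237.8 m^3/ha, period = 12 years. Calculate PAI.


Formula: PAI = (V_T2 - V_T1) / (T2 - T1)
Volume increment = 237.8 - 172.6 = 65.2 m^3/ha
PAI = 65.2 / 12 = 5.43 m^3/ha/year

5.43


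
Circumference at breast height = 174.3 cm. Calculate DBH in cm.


Formula: DBH = C / pi
DBH = 174.3 / pi
pi = 3.14159...
DBH = 55.5 cm

55.5


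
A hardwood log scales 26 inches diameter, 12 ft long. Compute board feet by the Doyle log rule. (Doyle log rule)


Doyle: BF = (D - 4)^2 * L / 16
Adjusted diameter = 26 - 4 = 22 in
(D-4)^2 = 22^2 = 484
BF = 484 * 12 / 16 = 363 BF

363


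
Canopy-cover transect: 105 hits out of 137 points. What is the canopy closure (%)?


Formula: Canopy closure = covered points / total points * 100
Closure = 105 / 137 * 100
Closure = 0.7664 * 100 = 76.6%

76.6


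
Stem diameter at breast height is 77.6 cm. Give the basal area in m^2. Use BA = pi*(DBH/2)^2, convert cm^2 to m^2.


Formula: BA = pi * (DBH/2)^2 / 10000  (cm^2 to m^2)
Radius = DBH/2 = 77.6/2 = 38.8 cm
BA = pi * 38.8^2 / 10000
   = 4729.4792 cm^2 / 10000
   = 0.4729 m^2

0.4729


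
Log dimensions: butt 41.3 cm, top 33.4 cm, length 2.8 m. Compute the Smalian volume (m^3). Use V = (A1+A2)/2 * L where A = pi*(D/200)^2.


Smalian: V = (A1 + A2)/2 * L,  A = pi*(D/200)^2
A1 = pi*(41.3/200)^2 = 0.133965 m^2
A2 = pi*(33.4/200)^2 = 0.087616 m^2
V = (0.133965+0.087616)/2*2.8 = 0.3102 m^3

0.3102


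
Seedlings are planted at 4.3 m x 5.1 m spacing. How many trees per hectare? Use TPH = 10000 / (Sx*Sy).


Formula: TPH = 10000 m^2/ha / (spacing_x * spacing_y)
Area per tree = 4.3 m * 5.1 m = 21.93 m^2
TPH = 10000 / 21.93 = 456 trees/ha

456


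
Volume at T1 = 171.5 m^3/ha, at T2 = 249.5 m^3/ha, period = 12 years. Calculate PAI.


Formula: PAI = (V_T2 - V_T1) / (T2 - T1)
Volume increment = 249.5 - 171.5 = 78.0 m^3/ha
PAI = 78.0 / 12 = 6.5 m^3/ha/year

6.5


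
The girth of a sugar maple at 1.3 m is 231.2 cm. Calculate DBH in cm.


Formula: DBH = C / pi
DBH = 231.2 / pi
pi = 3.14159...
DBH = 73.6 cm

73.6


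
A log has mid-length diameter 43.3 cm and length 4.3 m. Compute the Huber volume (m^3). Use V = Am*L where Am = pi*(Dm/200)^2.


Huber: V = Am * L,  Am = pi*(Dm/200)^2
Am = pi*(43.3/200)^2 = 0.147254 m^2
V = 0.147254*4.3 = 0.6332 m^3

0.6332


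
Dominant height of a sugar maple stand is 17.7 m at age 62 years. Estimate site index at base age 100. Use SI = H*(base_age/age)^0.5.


Formula: SI = H_dom * (base_age / age)^0.5
Age ratio = 100 / 62 = 1.6129
sqrt(age_ratio) = 1.27
SI = 17.7 * 1.27 = 22.5 m

22.5


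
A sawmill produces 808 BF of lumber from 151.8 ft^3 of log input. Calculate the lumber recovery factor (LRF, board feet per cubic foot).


Formula: LRF = Lumber Output (BF) / Log Input (ft^3)
LRF = 808 BF / 151.8 ft^3
LRF = 5.32 BF/ft^3

5.32


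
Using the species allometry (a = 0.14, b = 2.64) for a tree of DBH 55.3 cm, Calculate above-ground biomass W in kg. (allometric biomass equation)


Formula: W = a * DBH^b  (allometric power law)
DBH^b = 55.3^2.64 = 39883.5995
W = 0.14 * 39883.5995 = 5583.7 kg

5583.7


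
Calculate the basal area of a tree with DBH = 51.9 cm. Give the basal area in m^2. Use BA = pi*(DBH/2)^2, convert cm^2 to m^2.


Formula: BA = pi * (DBH/2)^2 / 10000  (cm^2 to m^2)
Radius = DBH/2 = 51.9/2 = 25.95 cm
BA = pi * 25.95^2 / 10000
   = 2115.5563 cm^2 / 10000
   = 0.2116 m^2

0.2116


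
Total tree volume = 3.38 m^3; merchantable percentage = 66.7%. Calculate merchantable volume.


Formula: MV = V_total * (merchantable_pct / 100)
Merchantable fraction = 66.7% / 100 = 0.667
MV = 3.38 m^3 * 0.667 = 2.254 m^3

2.254


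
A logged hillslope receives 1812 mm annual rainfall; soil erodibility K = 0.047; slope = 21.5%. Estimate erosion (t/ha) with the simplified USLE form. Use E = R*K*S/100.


Formula: E = R * K * S / 100  (simplified USLE)
R * K = 1812 * 0.047 = 85.164
E = 85.164 * 21.5 / 100 = 18.31 t/ha

18.31


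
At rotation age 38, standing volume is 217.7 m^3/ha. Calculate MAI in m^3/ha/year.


Formula: MAI = Total Volume / Stand Age
MAI = 217.7 m^3/ha / 38 years
MAI = 5.73 m^3/ha/year

5.73


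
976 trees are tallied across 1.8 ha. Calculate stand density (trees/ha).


Formula: Stand Density = N_trees / Area_ha
Density = 976 trees / 1.8 ha
Density = 542 trees/ha

542


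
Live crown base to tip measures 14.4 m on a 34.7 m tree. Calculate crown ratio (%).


Formula: Crown Ratio = (Crown Length / Total Height) * 100
CR = (14.4 m / 34.7 m) * 100
CR = 0.415 * 100 = 41.5%

41.5


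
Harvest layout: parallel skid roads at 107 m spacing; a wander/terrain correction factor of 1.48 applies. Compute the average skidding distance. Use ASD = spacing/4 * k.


Formula: ASD = (spacing / 4) * correction
Uncorrected distance = spacing / 4 = 107 / 4 = 26.75 m
ASD = 26.75 * 1.48 = 40 m

40


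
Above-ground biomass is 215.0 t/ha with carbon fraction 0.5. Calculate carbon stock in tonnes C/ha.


Formula: Carbon Stock = Biomass * Carbon Fraction
C = 215.0 t/ha * 0.5
C = 107.5 t C/ha

107.5


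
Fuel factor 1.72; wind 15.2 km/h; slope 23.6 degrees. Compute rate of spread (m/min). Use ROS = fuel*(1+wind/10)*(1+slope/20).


Formula: ROS = fuel * (1 + wind/10) * (1 + slope/20)
Wind factor = 1 + 15.2/10 = 2.52
Slope factor = 1 + 23.6/20 = 2.18
ROS = 1.72 * 2.52 * 2.18 = 9.45 m/min

9.45


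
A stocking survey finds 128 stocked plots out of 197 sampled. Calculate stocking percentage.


Formula: Stocking % = stocked plots / total plots * 100
Stocking = 128 / 197 * 100
Stocking = 0.6497 * 100 = 65.0%

65.0


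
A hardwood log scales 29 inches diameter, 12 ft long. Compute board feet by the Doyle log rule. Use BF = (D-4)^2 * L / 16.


Doyle: BF = (D - 4)^2 * L / 16
Adjusted diameter = 29 - 4 = 25 in
(D-4)^2 = 25^2 = 625
BF = 625 * 12 / 16 = 469 BF

469


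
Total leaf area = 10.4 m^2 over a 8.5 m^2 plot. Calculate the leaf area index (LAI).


Formula: LAI = total leaf area / ground area  (dimensionless)
LAI = 10.4 m^2 / 8.5 m^2
LAI = 1.22

1.22
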